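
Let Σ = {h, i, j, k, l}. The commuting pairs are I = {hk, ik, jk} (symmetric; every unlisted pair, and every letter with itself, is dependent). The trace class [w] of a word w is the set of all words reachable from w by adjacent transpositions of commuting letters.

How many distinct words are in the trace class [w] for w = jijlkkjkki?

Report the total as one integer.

drop 0:j onto floor
drop 1:i onto {0:j}
drop 2:j onto {1:i}
drop 3:l onto {2:j}
drop 4:k onto {3:l}
drop 5:k onto {4:k}
drop 6:j onto {3:l}
drop 7:k onto {5:k}
drop 8:k onto {7:k}
drop 9:i onto {6:j}
ground layer = {0:j}
drop-orders for the pieces not yet dropped (sum over which currently-grounded one goes next):
  1 to go: {8} 1  {9} 1
  2 to go: {6,9} 1  {7,8} 1  {8,9} 2
  3 to go: {5,7,8} 1  {6,8,9} 3  {7,8,9} 3
  4 to go: {4,5,7,8} 1  {5,7,8,9} 4  {6,7,8,9} 6
  5 to go: {4,5,7,8,9} 5  {5,6,7,8,9} 10
  6 to go: {4,5,6,7,8,9} 15
  7 to go: {3,4,5,6,7,8,9} 15
  8 to go: {2,3,4,5,6,7,8,9} 15
  if 0:j drops first: 15 orders

15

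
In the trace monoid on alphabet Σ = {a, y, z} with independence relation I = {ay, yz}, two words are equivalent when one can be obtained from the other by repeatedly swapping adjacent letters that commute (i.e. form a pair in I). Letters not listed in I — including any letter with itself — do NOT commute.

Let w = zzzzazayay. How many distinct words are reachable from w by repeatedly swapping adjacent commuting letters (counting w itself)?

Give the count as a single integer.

45

drop 0:z onto floor
drop 1:z onto {0:z}
drop 2:z onto {1:z}
drop 3:z onto {2:z}
drop 4:a onto {3:z}
drop 5:z onto {4:a}
drop 6:a onto {5:z}
drop 7:y onto floor
drop 8:a onto {6:a}
drop 9:y onto {7:y}
ground layer = {0:z, 7:y}
drop-orders for the pieces not yet dropped (sum over which currently-grounded one goes next):
  1 to go: {8} 1  {9} 1
  2 to go: {6,8} 1  {7,9} 1  {8,9} 2
  3 to go: {5,6,8} 1  {6,8,9} 3  {7,8,9} 3
  4 to go: {4,5,6,8} 1  {5,6,8,9} 4  {6,7,8,9} 6
  5 to go: {3,4,5,6,8} 1  {4,5,6,8,9} 5  {5,6,7,8,9} 10
  6 to go: {2,3,4,5,6,8} 1  {3,4,5,6,8,9} 6  {4,5,6,7,8,9} 15
  7 to go: {1,2,3,4,5,6,8} 1  {2,3,4,5,6,8,9} 7  {3,4,5,6,7,8,9} 21
  8 to go: {0,1,2,3,4,5,6,8} 1  {1,2,3,4,5,6,8,9} 8  {2,3,4,5,6,7,8,9} 28
  if 0:z drops first: 36 orders
  if 7:y drops first: 9 orders
heap linearizations: 45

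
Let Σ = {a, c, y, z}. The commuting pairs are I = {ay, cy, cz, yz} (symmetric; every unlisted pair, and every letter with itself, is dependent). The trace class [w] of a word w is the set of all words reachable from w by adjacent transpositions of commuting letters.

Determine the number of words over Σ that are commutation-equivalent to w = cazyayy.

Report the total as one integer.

piece 0:c — minimal
piece 1:a rests on {0:c}
piece 2:z rests on {1:a}
piece 3:y — minimal
piece 4:a rests on {2:z}
piece 5:y rests on {3:y}
piece 6:y rests on {5:y}
minimal pieces: {0:c, 3:y}
ways to finish when only these pieces remain (= sum over removing one remaining piece with nothing left below it):
  1 left: {4}→1  {6}→1
  2 left: {2,4}→1  {4,6}→2  {5,6}→1
  3 left: {1,2,4}→1  {2,4,6}→3  {3,5,6}→1  {4,5,6}→3
  4 left: {0,1,2,4}→1  {1,2,4,6}→4  {2,4,5,6}→6  {3,4,5,6}→4
  5 left: {0,1,2,4,6}→5  {1,2,4,5,6}→10  {2,3,4,5,6}→10
  placing 0:c first → 20 extensions
  placing 3:y first → 15 extensions
total linear extensions = 35

35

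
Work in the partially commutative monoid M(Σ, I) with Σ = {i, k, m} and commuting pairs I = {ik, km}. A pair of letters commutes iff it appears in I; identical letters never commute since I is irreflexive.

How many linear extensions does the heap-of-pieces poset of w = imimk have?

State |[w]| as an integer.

0(i) covers ∅
1(m) covers 0:i
2(i) covers 1:m
3(m) covers 2:i
4(k) covers ∅
floor of heap: 0:i, 4:k
completions by unplaced set U, small U first (add the entries for U minus each lowest piece of U):
  |U|=1: {3}:1  {4}:1
  |U|=2: {2,3}:1  {3,4}:2
  |U|=3: {1,2,3}:1  {2,3,4}:3
  start at 0(i): 4
  start at 4(k): 1
sum over floor = 5

5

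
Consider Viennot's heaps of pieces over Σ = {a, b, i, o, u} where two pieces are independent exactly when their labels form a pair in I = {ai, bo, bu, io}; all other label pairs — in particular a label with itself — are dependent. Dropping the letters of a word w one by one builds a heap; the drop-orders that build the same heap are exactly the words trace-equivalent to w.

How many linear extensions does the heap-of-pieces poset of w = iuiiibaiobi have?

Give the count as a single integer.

piece 0:i — minimal
piece 1:u rests on {0:i}
piece 2:i rests on {1:u}
piece 3:i rests on {2:i}
piece 4:i rests on {3:i}
piece 5:b rests on {4:i}
piece 6:a rests on {5:b}
piece 7:i rests on {5:b}
piece 8:o rests on {6:a}
piece 9:b rests on {6:a, 7:i}
piece 10:i rests on {9:b}
minimal pieces: {0:i}
ways to finish when only these pieces remain (= sum over removing one remaining piece with nothing left below it):
  1 left: {8}→1  {10}→1
  2 left: {8,10}→2  {9,10}→1
  3 left: {7,9,10}→1  {8,9,10}→3
  4 left: {6,8,9,10}→3  {7,8,9,10}→4
  5 left: {6,7,8,9,10}→7
  6 left: {5,6,7,8,9,10}→7
  7 left: {4,5,6,7,8,9,10}→7
  8 left: {3,4,5,6,7,8,9,10}→7
  9 left: {2,3,4,5,6,7,8,9,10}→7
  placing 0:i first → 7 extensions

7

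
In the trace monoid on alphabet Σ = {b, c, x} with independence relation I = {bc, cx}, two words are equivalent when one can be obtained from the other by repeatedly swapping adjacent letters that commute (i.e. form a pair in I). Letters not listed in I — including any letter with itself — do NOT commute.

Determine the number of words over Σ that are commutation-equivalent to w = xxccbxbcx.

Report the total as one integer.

84

drop 0:x onto floor
drop 1:x onto {0:x}
drop 2:c onto floor
drop 3:c onto {2:c}
drop 4:b onto {1:x}
drop 5:x onto {4:b}
drop 6:b onto {5:x}
drop 7:c onto {3:c}
drop 8:x onto {6:b}
ground layer = {0:x, 2:c}
drop-orders for the pieces not yet dropped (sum over which currently-grounded one goes next):
  1 to go: {7} 1  {8} 1
  2 to go: {3,7} 1  {6,8} 1  {7,8} 2
  3 to go: {2,3,7} 1  {3,7,8} 3  {5,6,8} 1  {6,7,8} 3
  4 to go: {2,3,7,8} 4  {3,6,7,8} 6  {4,5,6,8} 1  {5,6,7,8} 4
  5 to go: {1,4,5,6,8} 1  {2,3,6,7,8} 10  {3,5,6,7,8} 10  {4,5,6,7,8} 5
  6 to go: {0,1,4,5,6,8} 1  {1,4,5,6,7,8} 6  {2,3,5,6,7,8} 20  {3,4,5,6,7,8} 15
  7 to go: {0,1,4,5,6,7,8} 7  {1,3,4,5,6,7,8} 21  {2,3,4,5,6,7,8} 35
  if 0:x drops first: 56 orders
  if 2:c drops first: 28 orders
heap linearizations: 84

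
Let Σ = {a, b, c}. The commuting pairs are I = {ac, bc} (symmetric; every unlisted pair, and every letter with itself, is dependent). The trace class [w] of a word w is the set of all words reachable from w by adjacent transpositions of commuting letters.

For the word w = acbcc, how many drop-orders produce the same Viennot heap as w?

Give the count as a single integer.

10

#0=a has no predecessor
#1=c has no predecessor
#2=b depends on [0:a]
#3=c depends on [1:c]
#4=c depends on [3:c]
sources: [0:a, 1:c]
N(rest) = Σ N(rest − s) over sources s of rest; N(one piece) = 1:
  size 1 → [2]=1  [4]=1
  size 2 → [0,2]=1  [2,4]=2  [3,4]=1
  size 3 → [0,2,4]=3  [1,3,4]=1  [2,3,4]=3
  first=0(a) contributes 4
  first=1(c) contributes 6
|[w]| = 10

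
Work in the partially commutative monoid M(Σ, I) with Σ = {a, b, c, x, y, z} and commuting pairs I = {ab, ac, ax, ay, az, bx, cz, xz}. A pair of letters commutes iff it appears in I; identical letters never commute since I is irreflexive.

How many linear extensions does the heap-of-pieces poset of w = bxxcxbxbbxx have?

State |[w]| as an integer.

drop 0:b onto floor
drop 1:x onto floor
drop 2:x onto {1:x}
drop 3:c onto {0:b, 2:x}
drop 4:x onto {3:c}
drop 5:b onto {3:c}
drop 6:x onto {4:x}
drop 7:b onto {5:b}
drop 8:b onto {7:b}
drop 9:x onto {6:x}
drop 10:x onto {9:x}
ground layer = {0:b, 1:x}
drop-orders for the pieces not yet dropped (sum over which currently-grounded one goes next):
  1 to go: {8} 1  {10} 1
  2 to go: {7,8} 1  {8,10} 2  {9,10} 1
  3 to go: {5,7,8} 1  {6,9,10} 1  {7,8,10} 3  {8,9,10} 3
  4 to go: {4,6,9,10} 1  {5,7,8,10} 4  {6,8,9,10} 4  {7,8,9,10} 6
  5 to go: {4,6,8,9,10} 5  {5,7,8,9,10} 10  {6,7,8,9,10} 10
  6 to go: {4,6,7,8,9,10} 15  {5,6,7,8,9,10} 20
  7 to go: {4,5,6,7,8,9,10} 35
  8 to go: {3,4,5,6,7,8,9,10} 35
  9 to go: {0,3,4,5,6,7,8,9,10} 35  {2,3,4,5,6,7,8,9,10} 35
  if 0:b drops first: 35 orders
  if 1:x drops first: 70 orders
heap linearizations: 105

105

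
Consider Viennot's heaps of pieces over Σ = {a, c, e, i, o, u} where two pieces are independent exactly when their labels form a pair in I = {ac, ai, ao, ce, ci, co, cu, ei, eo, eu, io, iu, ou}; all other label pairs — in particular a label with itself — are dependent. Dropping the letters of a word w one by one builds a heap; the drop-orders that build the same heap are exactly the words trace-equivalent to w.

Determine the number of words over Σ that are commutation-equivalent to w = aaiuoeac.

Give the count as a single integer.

piece 0:a — minimal
piece 1:a rests on {0:a}
piece 2:i — minimal
piece 3:u rests on {1:a}
piece 4:o — minimal
piece 5:e rests on {1:a}
piece 6:a rests on {3:u, 5:e}
piece 7:c — minimal
minimal pieces: {0:a, 2:i, 4:o, 7:c}
ways to finish when only these pieces remain (= sum over removing one remaining piece with nothing left below it):
  1 left: {2}→1  {4}→1  {6}→1  {7}→1
  2 left: {2,4}→2  {2,6}→2  {2,7}→2  {3,6}→1  {4,6}→2  {4,7}→2  {5,6}→1  {6,7}→2
  3 left: {2,3,6}→3  {2,4,6}→6  {2,4,7}→6  {2,5,6}→3  {2,6,7}→6  {3,4,6}→3  {3,5,6}→2  {3,6,7}→3  {4,5,6}→3  {4,6,7}→6  {5,6,7}→3
  4 left: {1,3,5,6}→2  {2,3,4,6}→12  {2,3,5,6}→8  {2,3,6,7}→12  {2,4,5,6}→12  {2,4,6,7}→24  {2,5,6,7}→12  {3,4,5,6}→8  {3,4,6,7}→12  {3,5,6,7}→8  {4,5,6,7}→12
  5 left: {0,1,3,5,6}→2  {1,2,3,5,6}→10  {1,3,4,5,6}→10  {1,3,5,6,7}→10  {2,3,4,5,6}→40  {2,3,4,6,7}→60  {2,3,5,6,7}→40  {2,4,5,6,7}→60  {3,4,5,6,7}→40
  6 left: {0,1,2,3,5,6}→12  {0,1,3,4,5,6}→12  {0,1,3,5,6,7}→12  {1,2,3,4,5,6}→60  {1,2,3,5,6,7}→60  {1,3,4,5,6,7}→60  {2,3,4,5,6,7}→240
  placing 0:a first → 420 extensions
  placing 2:i first → 84 extensions
  placing 4:o first → 84 extensions
  placing 7:c first → 84 extensions
total linear extensions = 672

672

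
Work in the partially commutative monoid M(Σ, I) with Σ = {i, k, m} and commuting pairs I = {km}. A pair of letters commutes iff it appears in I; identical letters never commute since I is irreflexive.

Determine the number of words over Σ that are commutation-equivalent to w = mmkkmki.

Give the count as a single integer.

20

piece 0:m — minimal
piece 1:m rests on {0:m}
piece 2:k — minimal
piece 3:k rests on {2:k}
piece 4:m rests on {1:m}
piece 5:k rests on {3:k}
piece 6:i rests on {4:m, 5:k}
minimal pieces: {0:m, 2:k}
ways to finish when only these pieces remain (= sum over removing one remaining piece with nothing left below it):
  1 left: {6}→1
  2 left: {4,6}→1  {5,6}→1
  3 left: {1,4,6}→1  {3,5,6}→1  {4,5,6}→2
  4 left: {0,1,4,6}→1  {1,4,5,6}→3  {2,3,5,6}→1  {3,4,5,6}→3
  5 left: {0,1,4,5,6}→4  {1,3,4,5,6}→6  {2,3,4,5,6}→4
  placing 0:m first → 10 extensions
  placing 2:k first → 10 extensions
total linear extensions = 20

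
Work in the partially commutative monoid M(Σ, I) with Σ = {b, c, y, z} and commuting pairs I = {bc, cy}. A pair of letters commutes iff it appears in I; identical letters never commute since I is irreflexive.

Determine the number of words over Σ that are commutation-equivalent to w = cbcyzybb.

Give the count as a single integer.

6

drop 0:c onto floor
drop 1:b onto floor
drop 2:c onto {0:c}
drop 3:y onto {1:b}
drop 4:z onto {2:c, 3:y}
drop 5:y onto {4:z}
drop 6:b onto {5:y}
drop 7:b onto {6:b}
ground layer = {0:c, 1:b}
drop-orders for the pieces not yet dropped (sum over which currently-grounded one goes next):
  1 to go: {7} 1
  2 to go: {6,7} 1
  3 to go: {5,6,7} 1
  4 to go: {4,5,6,7} 1
  5 to go: {2,4,5,6,7} 1  {3,4,5,6,7} 1
  6 to go: {0,2,4,5,6,7} 1  {1,3,4,5,6,7} 1  {2,3,4,5,6,7} 2
  if 0:c drops first: 3 orders
  if 1:b drops first: 3 orders
heap linearizations: 6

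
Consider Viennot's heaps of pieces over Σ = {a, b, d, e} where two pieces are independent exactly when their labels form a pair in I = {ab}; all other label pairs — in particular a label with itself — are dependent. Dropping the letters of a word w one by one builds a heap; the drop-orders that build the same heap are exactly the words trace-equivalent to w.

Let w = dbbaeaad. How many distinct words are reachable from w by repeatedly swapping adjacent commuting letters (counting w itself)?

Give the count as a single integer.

0(d) covers ∅
1(b) covers 0:d
2(b) covers 1:b
3(a) covers 0:d
4(e) covers 2:b, 3:a
5(a) covers 4:e
6(a) covers 5:a
7(d) covers 6:a
floor of heap: 0:d
completions by unplaced set U, small U first (add the entries for U minus each lowest piece of U):
  |U|=1: {7}:1
  |U|=2: {6,7}:1
  |U|=3: {5,6,7}:1
  |U|=4: {4,5,6,7}:1
  |U|=5: {2,4,5,6,7}:1  {3,4,5,6,7}:1
  |U|=6: {1,2,4,5,6,7}:1  {2,3,4,5,6,7}:2
  start at 0(d): 3

3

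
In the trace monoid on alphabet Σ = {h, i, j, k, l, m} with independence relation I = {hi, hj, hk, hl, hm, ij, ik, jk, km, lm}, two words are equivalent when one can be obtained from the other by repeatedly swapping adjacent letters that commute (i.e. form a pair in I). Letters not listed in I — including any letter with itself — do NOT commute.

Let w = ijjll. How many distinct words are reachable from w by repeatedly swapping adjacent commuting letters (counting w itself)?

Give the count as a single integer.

3

0(i) covers ∅
1(j) covers ∅
2(j) covers 1:j
3(l) covers 0:i, 2:j
4(l) covers 3:l
floor of heap: 0:i, 1:j
completions by unplaced set U, small U first (add the entries for U minus each lowest piece of U):
  |U|=1: {4}:1
  |U|=2: {3,4}:1
  |U|=3: {0,3,4}:1  {2,3,4}:1
  start at 0(i): 1
  start at 1(j): 2
sum over floor = 3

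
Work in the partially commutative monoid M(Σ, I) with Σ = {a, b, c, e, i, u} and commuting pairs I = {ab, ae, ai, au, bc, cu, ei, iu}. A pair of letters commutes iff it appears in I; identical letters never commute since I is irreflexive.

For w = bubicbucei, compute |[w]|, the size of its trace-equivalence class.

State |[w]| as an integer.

15

#0=b has no predecessor
#1=u depends on [0:b]
#2=b depends on [1:u]
#3=i depends on [2:b]
#4=c depends on [3:i]
#5=b depends on [3:i]
#6=u depends on [5:b]
#7=c depends on [4:c]
#8=e depends on [6:u, 7:c]
#9=i depends on [5:b, 7:c]
sources: [0:b]
N(rest) = Σ N(rest − s) over sources s of rest; N(one piece) = 1:
  size 1 → [8]=1  [9]=1
  size 2 → [6,8]=1  [8,9]=2
  size 3 → [6,8,9]=3  [7,8,9]=2
  size 4 → [4,7,8,9]=2  [5,6,8,9]=3  [6,7,8,9]=5
  size 5 → [4,6,7,8,9]=7  [5,6,7,8,9]=8
  size 6 → [4,5,6,7,8,9]=15
  size 7 → [3,4,5,6,7,8,9]=15
  size 8 → [2,3,4,5,6,7,8,9]=15
  first=0(b) contributes 15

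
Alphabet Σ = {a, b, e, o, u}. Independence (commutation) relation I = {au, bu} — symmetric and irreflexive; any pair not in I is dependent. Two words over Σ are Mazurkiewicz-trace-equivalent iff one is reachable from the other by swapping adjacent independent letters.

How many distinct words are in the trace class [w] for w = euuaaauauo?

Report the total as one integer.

70

#0=e has no predecessor
#1=u depends on [0:e]
#2=u depends on [1:u]
#3=a depends on [0:e]
#4=a depends on [3:a]
#5=a depends on [4:a]
#6=u depends on [2:u]
#7=a depends on [5:a]
#8=u depends on [6:u]
#9=o depends on [7:a, 8:u]
sources: [0:e]
N(rest) = Σ N(rest − s) over sources s of rest; N(one piece) = 1:
  size 1 → [9]=1
  size 2 → [7,9]=1  [8,9]=1
  size 3 → [5,7,9]=1  [6,8,9]=1  [7,8,9]=2
  size 4 → [2,6,8,9]=1  [4,5,7,9]=1  [5,7,8,9]=3  [6,7,8,9]=3
  size 5 → [1,2,6,8,9]=1  [2,6,7,8,9]=4  [3,4,5,7,9]=1  [4,5,7,8,9]=4  [5,6,7,8,9]=6
  size 6 → [1,2,6,7,8,9]=5  [2,5,6,7,8,9]=10  [3,4,5,7,8,9]=5  [4,5,6,7,8,9]=10
  size 7 → [1,2,5,6,7,8,9]=15  [2,4,5,6,7,8,9]=20  [3,4,5,6,7,8,9]=15
  size 8 → [1,2,4,5,6,7,8,9]=35  [2,3,4,5,6,7,8,9]=35
  first=0(e) contributes 70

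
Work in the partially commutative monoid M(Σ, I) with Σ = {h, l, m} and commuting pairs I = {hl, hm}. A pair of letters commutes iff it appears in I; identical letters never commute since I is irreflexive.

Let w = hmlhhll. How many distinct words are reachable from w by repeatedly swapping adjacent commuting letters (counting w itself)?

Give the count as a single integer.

0(h) covers ∅
1(m) covers ∅
2(l) covers 1:m
3(h) covers 0:h
4(h) covers 3:h
5(l) covers 2:l
6(l) covers 5:l
floor of heap: 0:h, 1:m
completions by unplaced set U, small U first (add the entries for U minus each lowest piece of U):
  |U|=1: {4}:1  {6}:1
  |U|=2: {3,4}:1  {4,6}:2  {5,6}:1
  |U|=3: {0,3,4}:1  {2,5,6}:1  {3,4,6}:3  {4,5,6}:3
  |U|=4: {0,3,4,6}:4  {1,2,5,6}:1  {2,4,5,6}:4  {3,4,5,6}:6
  |U|=5: {0,3,4,5,6}:10  {1,2,4,5,6}:5  {2,3,4,5,6}:10
  start at 0(h): 15
  start at 1(m): 20
sum over floor = 35

35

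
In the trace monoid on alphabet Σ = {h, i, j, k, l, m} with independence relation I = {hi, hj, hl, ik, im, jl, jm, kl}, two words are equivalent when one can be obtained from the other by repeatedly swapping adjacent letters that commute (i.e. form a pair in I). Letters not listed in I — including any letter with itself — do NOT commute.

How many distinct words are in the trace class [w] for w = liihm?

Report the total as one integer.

#0=l has no predecessor
#1=i depends on [0:l]
#2=i depends on [1:i]
#3=h has no predecessor
#4=m depends on [0:l, 3:h]
sources: [0:l, 3:h]
N(rest) = Σ N(rest − s) over sources s of rest; N(one piece) = 1:
  size 1 → [2]=1  [4]=1
  size 2 → [1,2]=1  [2,4]=2  [3,4]=1
  size 3 → [1,2,4]=3  [2,3,4]=3
  first=0(l) contributes 6
  first=3(h) contributes 3
|[w]| = 9

9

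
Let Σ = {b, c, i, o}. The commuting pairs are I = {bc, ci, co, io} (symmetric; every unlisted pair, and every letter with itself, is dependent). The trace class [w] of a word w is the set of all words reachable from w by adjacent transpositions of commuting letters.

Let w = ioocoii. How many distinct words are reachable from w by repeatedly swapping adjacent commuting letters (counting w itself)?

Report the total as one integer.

140

drop 0:i onto floor
drop 1:o onto floor
drop 2:o onto {1:o}
drop 3:c onto floor
drop 4:o onto {2:o}
drop 5:i onto {0:i}
drop 6:i onto {5:i}
ground layer = {0:i, 1:o, 3:c}
drop-orders for the pieces not yet dropped (sum over which currently-grounded one goes next):
  1 to go: {3} 1  {4} 1  {6} 1
  2 to go: {2,4} 1  {3,4} 2  {3,6} 2  {4,6} 2  {5,6} 1
  3 to go: {0,5,6} 1  {1,2,4} 1  {2,3,4} 3  {2,4,6} 3  {3,4,6} 6  {3,5,6} 3  {4,5,6} 3
  4 to go: {0,3,5,6} 4  {0,4,5,6} 4  {1,2,3,4} 4  {1,2,4,6} 4  {2,3,4,6} 12  {2,4,5,6} 6  {3,4,5,6} 12
  5 to go: {0,2,4,5,6} 10  {0,3,4,5,6} 20  {1,2,3,4,6} 20  {1,2,4,5,6} 10  {2,3,4,5,6} 30
  if 0:i drops first: 60 orders
  if 1:o drops first: 60 orders
  if 3:c drops first: 20 orders
heap linearizations: 140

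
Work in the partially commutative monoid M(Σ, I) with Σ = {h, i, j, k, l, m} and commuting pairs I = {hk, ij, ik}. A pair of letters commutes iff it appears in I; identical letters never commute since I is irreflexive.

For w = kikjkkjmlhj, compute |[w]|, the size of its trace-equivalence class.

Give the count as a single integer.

#0=k has no predecessor
#1=i has no predecessor
#2=k depends on [0:k]
#3=j depends on [2:k]
#4=k depends on [3:j]
#5=k depends on [4:k]
#6=j depends on [5:k]
#7=m depends on [1:i, 6:j]
#8=l depends on [7:m]
#9=h depends on [8:l]
#10=j depends on [9:h]
sources: [0:k, 1:i]
N(rest) = Σ N(rest − s) over sources s of rest; N(one piece) = 1:
  size 1 → [10]=1
  size 2 → [9,10]=1
  size 3 → [8,9,10]=1
  size 4 → [7,8,9,10]=1
  size 5 → [1,7,8,9,10]=1  [6,7,8,9,10]=1
  size 6 → [1,6,7,8,9,10]=2  [5,6,7,8,9,10]=1
  size 7 → [1,5,6,7,8,9,10]=3  [4,5,6,7,8,9,10]=1
  size 8 → [1,4,5,6,7,8,9,10]=4  [3,4,5,6,7,8,9,10]=1
  size 9 → [1,3,4,5,6,7,8,9,10]=5  [2,3,4,5,6,7,8,9,10]=1
  first=0(k) contributes 6
  first=1(i) contributes 1
|[w]| = 7

7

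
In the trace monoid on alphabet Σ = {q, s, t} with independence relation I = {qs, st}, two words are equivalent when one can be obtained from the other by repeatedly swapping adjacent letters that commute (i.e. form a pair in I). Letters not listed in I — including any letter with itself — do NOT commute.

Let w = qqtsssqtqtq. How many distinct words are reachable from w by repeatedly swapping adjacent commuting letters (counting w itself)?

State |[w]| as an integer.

165

drop 0:q onto floor
drop 1:q onto {0:q}
drop 2:t onto {1:q}
drop 3:s onto floor
drop 4:s onto {3:s}
drop 5:s onto {4:s}
drop 6:q onto {2:t}
drop 7:t onto {6:q}
drop 8:q onto {7:t}
drop 9:t onto {8:q}
drop 10:q onto {9:t}
ground layer = {0:q, 3:s}
drop-orders for the pieces not yet dropped (sum over which currently-grounded one goes next):
  1 to go: {5} 1  {10} 1
  2 to go: {4,5} 1  {5,10} 2  {9,10} 1
  3 to go: {3,4,5} 1  {4,5,10} 3  {5,9,10} 3  {8,9,10} 1
  4 to go: {3,4,5,10} 4  {4,5,9,10} 6  {5,8,9,10} 4  {7,8,9,10} 1
  5 to go: {3,4,5,9,10} 10  {4,5,8,9,10} 10  {5,7,8,9,10} 5  {6,7,8,9,10} 1
  6 to go: {2,6,7,8,9,10} 1  {3,4,5,8,9,10} 20  {4,5,7,8,9,10} 15  {5,6,7,8,9,10} 6
  7 to go: {1,2,6,7,8,9,10} 1  {2,5,6,7,8,9,10} 7  {3,4,5,7,8,9,10} 35  {4,5,6,7,8,9,10} 21
  8 to go: {0,1,2,6,7,8,9,10} 1  {1,2,5,6,7,8,9,10} 8  {2,4,5,6,7,8,9,10} 28  {3,4,5,6,7,8,9,10} 56
  9 to go: {0,1,2,5,6,7,8,9,10} 9  {1,2,4,5,6,7,8,9,10} 36  {2,3,4,5,6,7,8,9,10} 84
  if 0:q drops first: 120 orders
  if 3:s drops first: 45 orders
heap linearizations: 165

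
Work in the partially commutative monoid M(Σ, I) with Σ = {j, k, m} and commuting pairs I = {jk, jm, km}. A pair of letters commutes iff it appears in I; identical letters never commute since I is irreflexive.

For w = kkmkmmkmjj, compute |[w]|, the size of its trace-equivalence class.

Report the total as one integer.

piece 0:k — minimal
piece 1:k rests on {0:k}
piece 2:m — minimal
piece 3:k rests on {1:k}
piece 4:m rests on {2:m}
piece 5:m rests on {4:m}
piece 6:k rests on {3:k}
piece 7:m rests on {5:m}
piece 8:j — minimal
piece 9:j rests on {8:j}
minimal pieces: {0:k, 2:m, 8:j}
ways to finish when only these pieces remain (= sum over removing one remaining piece with nothing left below it):
  1 left: {6}→1  {7}→1  {9}→1
  2 left: {3,6}→1  {5,7}→1  {6,7}→2  {6,9}→2  {7,9}→2  {8,9}→1
  3 left: {1,3,6}→1  {3,6,7}→3  {3,6,9}→3  {4,5,7}→1  {5,6,7}→3  {5,7,9}→3  {6,7,9}→6  {6,8,9}→3  {7,8,9}→3
  4 left: {0,1,3,6}→1  {1,3,6,7}→4  {1,3,6,9}→4  {2,4,5,7}→1  {3,5,6,7}→6  {3,6,7,9}→12  {3,6,8,9}→6  {4,5,6,7}→4  {4,5,7,9}→4  {5,6,7,9}→12  {5,7,8,9}→6  {6,7,8,9}→12
  5 left: {0,1,3,6,7}→5  {0,1,3,6,9}→5  {1,3,5,6,7}→10  {1,3,6,7,9}→20  {1,3,6,8,9}→10  {2,4,5,6,7}→5  {2,4,5,7,9}→5  {3,4,5,6,7}→10  {3,5,6,7,9}→30  {3,6,7,8,9}→30  {4,5,6,7,9}→20  {4,5,7,8,9}→10  {5,6,7,8,9}→30
  6 left: {0,1,3,5,6,7}→15  {0,1,3,6,7,9}→30  {0,1,3,6,8,9}→15  {1,3,4,5,6,7}→20  {1,3,5,6,7,9}→60  {1,3,6,7,8,9}→60  {2,3,4,5,6,7}→15  {2,4,5,6,7,9}→30  {2,4,5,7,8,9}→15  {3,4,5,6,7,9}→60  {3,5,6,7,8,9}→90  {4,5,6,7,8,9}→60
  7 left: {0,1,3,4,5,6,7}→35  {0,1,3,5,6,7,9}→105  {0,1,3,6,7,8,9}→105  {1,2,3,4,5,6,7}→35  {1,3,4,5,6,7,9}→140  {1,3,5,6,7,8,9}→210  {2,3,4,5,6,7,9}→105  {2,4,5,6,7,8,9}→105  {3,4,5,6,7,8,9}→210
  8 left: {0,1,2,3,4,5,6,7}→70  {0,1,3,4,5,6,7,9}→280  {0,1,3,5,6,7,8,9}→420  {1,2,3,4,5,6,7,9}→280  {1,3,4,5,6,7,8,9}→560  {2,3,4,5,6,7,8,9}→420
  placing 0:k first → 1260 extensions
  placing 2:m first → 1260 extensions
  placing 8:j first → 630 extensions
total linear extensions = 3150

3150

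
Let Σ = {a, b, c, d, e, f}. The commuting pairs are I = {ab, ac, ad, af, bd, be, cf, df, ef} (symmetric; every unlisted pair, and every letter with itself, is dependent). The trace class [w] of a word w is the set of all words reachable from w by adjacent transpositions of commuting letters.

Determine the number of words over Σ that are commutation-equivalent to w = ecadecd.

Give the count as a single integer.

#0=e has no predecessor
#1=c depends on [0:e]
#2=a depends on [0:e]
#3=d depends on [1:c]
#4=e depends on [2:a, 3:d]
#5=c depends on [4:e]
#6=d depends on [5:c]
sources: [0:e]
N(rest) = Σ N(rest − s) over sources s of rest; N(one piece) = 1:
  size 1 → [6]=1
  size 2 → [5,6]=1
  size 3 → [4,5,6]=1
  size 4 → [2,4,5,6]=1  [3,4,5,6]=1
  size 5 → [1,3,4,5,6]=1  [2,3,4,5,6]=2
  first=0(e) contributes 3

3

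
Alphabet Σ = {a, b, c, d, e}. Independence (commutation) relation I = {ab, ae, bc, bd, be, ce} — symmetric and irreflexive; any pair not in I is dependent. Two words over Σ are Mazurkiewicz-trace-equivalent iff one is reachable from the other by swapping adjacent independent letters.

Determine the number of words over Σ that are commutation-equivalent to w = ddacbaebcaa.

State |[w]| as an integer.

385

0(d) covers ∅
1(d) covers 0:d
2(a) covers 1:d
3(c) covers 2:a
4(b) covers ∅
5(a) covers 3:c
6(e) covers 1:d
7(b) covers 4:b
8(c) covers 5:a
9(a) covers 8:c
10(a) covers 9:a
floor of heap: 0:d, 4:b
completions by unplaced set U, small U first (add the entries for U minus each lowest piece of U):
  |U|=1: {6}:1  {7}:1  {10}:1
  |U|=2: {4,7}:1  {6,7}:2  {6,10}:2  {7,10}:2  {9,10}:1
  |U|=3: {4,6,7}:3  {4,7,10}:3  {6,7,10}:6  {6,9,10}:3  {7,9,10}:3  {8,9,10}:1
  |U|=4: {4,6,7,10}:12  {4,7,9,10}:6  {5,8,9,10}:1  {6,7,9,10}:12  {6,8,9,10}:4  {7,8,9,10}:4
  |U|=5: {3,5,8,9,10}:1  {4,6,7,9,10}:30  {4,7,8,9,10}:10  {5,6,8,9,10}:5  {5,7,8,9,10}:5  {6,7,8,9,10}:20
  |U|=6: {2,3,5,8,9,10}:1  {3,5,6,8,9,10}:6  {3,5,7,8,9,10}:6  {4,5,7,8,9,10}:15  {4,6,7,8,9,10}:60  {5,6,7,8,9,10}:30
  |U|=7: {2,3,5,6,8,9,10}:7  {2,3,5,7,8,9,10}:7  {3,4,5,7,8,9,10}:21  {3,5,6,7,8,9,10}:42  {4,5,6,7,8,9,10}:105
  |U|=8: {1,2,3,5,6,8,9,10}:7  {2,3,4,5,7,8,9,10}:28  {2,3,5,6,7,8,9,10}:56  {3,4,5,6,7,8,9,10}:168
  |U|=9: {0,1,2,3,5,6,8,9,10}:7  {1,2,3,5,6,7,8,9,10}:63  {2,3,4,5,6,7,8,9,10}:252
  start at 0(d): 315
  start at 4(b): 70
sum over floor = 385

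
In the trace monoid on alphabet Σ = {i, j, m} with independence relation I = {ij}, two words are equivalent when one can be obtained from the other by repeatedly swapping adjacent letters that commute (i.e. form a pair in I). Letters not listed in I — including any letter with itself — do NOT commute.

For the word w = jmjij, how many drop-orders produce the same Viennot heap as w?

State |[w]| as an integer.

3

piece 0:j — minimal
piece 1:m rests on {0:j}
piece 2:j rests on {1:m}
piece 3:i rests on {1:m}
piece 4:j rests on {2:j}
minimal pieces: {0:j}
ways to finish when only these pieces remain (= sum over removing one remaining piece with nothing left below it):
  1 left: {3}→1  {4}→1
  2 left: {2,4}→1  {3,4}→2
  3 left: {2,3,4}→3
  placing 0:j first → 3 extensions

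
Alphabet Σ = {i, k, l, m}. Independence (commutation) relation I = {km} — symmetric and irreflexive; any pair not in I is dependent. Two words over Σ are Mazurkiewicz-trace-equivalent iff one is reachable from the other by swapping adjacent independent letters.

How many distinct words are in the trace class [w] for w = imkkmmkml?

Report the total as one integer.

piece 0:i — minimal
piece 1:m rests on {0:i}
piece 2:k rests on {0:i}
piece 3:k rests on {2:k}
piece 4:m rests on {1:m}
piece 5:m rests on {4:m}
piece 6:k rests on {3:k}
piece 7:m rests on {5:m}
piece 8:l rests on {6:k, 7:m}
minimal pieces: {0:i}
ways to finish when only these pieces remain (= sum over removing one remaining piece with nothing left below it):
  1 left: {8}→1
  2 left: {6,8}→1  {7,8}→1
  3 left: {3,6,8}→1  {5,7,8}→1  {6,7,8}→2
  4 left: {2,3,6,8}→1  {3,6,7,8}→3  {4,5,7,8}→1  {5,6,7,8}→3
  5 left: {1,4,5,7,8}→1  {2,3,6,7,8}→4  {3,5,6,7,8}→6  {4,5,6,7,8}→4
  6 left: {1,4,5,6,7,8}→5  {2,3,5,6,7,8}→10  {3,4,5,6,7,8}→10
  7 left: {1,3,4,5,6,7,8}→15  {2,3,4,5,6,7,8}→20
  placing 0:i first → 35 extensions

35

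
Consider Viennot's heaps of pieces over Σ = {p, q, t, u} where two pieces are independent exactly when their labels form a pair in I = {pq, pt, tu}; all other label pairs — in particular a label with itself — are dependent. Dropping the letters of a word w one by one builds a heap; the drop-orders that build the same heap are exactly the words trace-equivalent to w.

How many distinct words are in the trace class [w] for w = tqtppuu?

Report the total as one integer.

drop 0:t onto floor
drop 1:q onto {0:t}
drop 2:t onto {1:q}
drop 3:p onto floor
drop 4:p onto {3:p}
drop 5:u onto {1:q, 4:p}
drop 6:u onto {5:u}
ground layer = {0:t, 3:p}
drop-orders for the pieces not yet dropped (sum over which currently-grounded one goes next):
  1 to go: {2} 1  {6} 1
  2 to go: {2,6} 2  {5,6} 1
  3 to go: {2,5,6} 3  {4,5,6} 1
  4 to go: {1,2,5,6} 3  {2,4,5,6} 4  {3,4,5,6} 1
  5 to go: {0,1,2,5,6} 3  {1,2,4,5,6} 7  {2,3,4,5,6} 5
  if 0:t drops first: 12 orders
  if 3:p drops first: 10 orders
heap linearizations: 22

22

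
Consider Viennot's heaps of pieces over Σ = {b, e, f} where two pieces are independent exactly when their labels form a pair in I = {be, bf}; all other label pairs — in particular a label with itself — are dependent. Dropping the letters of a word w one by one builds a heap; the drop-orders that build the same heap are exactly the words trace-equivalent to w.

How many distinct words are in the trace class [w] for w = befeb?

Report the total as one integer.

10

0(b) covers ∅
1(e) covers ∅
2(f) covers 1:e
3(e) covers 2:f
4(b) covers 0:b
floor of heap: 0:b, 1:e
completions by unplaced set U, small U first (add the entries for U minus each lowest piece of U):
  |U|=1: {3}:1  {4}:1
  |U|=2: {0,4}:1  {2,3}:1  {3,4}:2
  |U|=3: {0,3,4}:3  {1,2,3}:1  {2,3,4}:3
  start at 0(b): 4
  start at 1(e): 6
sum over floor = 10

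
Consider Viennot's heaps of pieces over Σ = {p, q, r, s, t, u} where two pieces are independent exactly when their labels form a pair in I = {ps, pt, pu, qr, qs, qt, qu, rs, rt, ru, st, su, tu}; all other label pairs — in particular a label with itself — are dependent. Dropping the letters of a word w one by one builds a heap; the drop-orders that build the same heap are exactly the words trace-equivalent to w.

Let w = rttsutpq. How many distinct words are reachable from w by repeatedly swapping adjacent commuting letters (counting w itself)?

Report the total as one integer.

drop 0:r onto floor
drop 1:t onto floor
drop 2:t onto {1:t}
drop 3:s onto floor
drop 4:u onto floor
drop 5:t onto {2:t}
drop 6:p onto {0:r}
drop 7:q onto {6:p}
ground layer = {0:r, 1:t, 3:s, 4:u}
drop-orders for the pieces not yet dropped (sum over which currently-grounded one goes next):
  1 to go: {3} 1  {4} 1  {5} 1  {7} 1
  2 to go: {2,5} 1  {3,4} 2  {3,5} 2  {3,7} 2  {4,5} 2  {4,7} 2  {5,7} 2  {6,7} 1
  3 to go: {0,6,7} 1  {1,2,5} 1  {2,3,5} 3  {2,4,5} 3  {2,5,7} 3  {3,4,5} 6  {3,4,7} 6  {3,5,7} 6  {3,6,7} 3  {4,5,7} 6  {4,6,7} 3  {5,6,7} 3
  4 to go: {0,3,6,7} 4  {0,4,6,7} 4  {0,5,6,7} 4  {1,2,3,5} 4  {1,2,4,5} 4  {1,2,5,7} 4  {2,3,4,5} 12  {2,3,5,7} 12  {2,4,5,7} 12  {2,5,6,7} 6  {3,4,5,7} 24  {3,4,6,7} 12  {3,5,6,7} 12  {4,5,6,7} 12
  5 to go: {0,2,5,6,7} 10  {0,3,4,6,7} 20  {0,3,5,6,7} 20  {0,4,5,6,7} 20  {1,2,3,4,5} 20  {1,2,3,5,7} 20  {1,2,4,5,7} 20  {1,2,5,6,7} 10  {2,3,4,5,7} 60  {2,3,5,6,7} 30  {2,4,5,6,7} 30  {3,4,5,6,7} 60
  6 to go: {0,1,2,5,6,7} 20  {0,2,3,5,6,7} 60  {0,2,4,5,6,7} 60  {0,3,4,5,6,7} 120  {1,2,3,4,5,7} 120  {1,2,3,5,6,7} 60  {1,2,4,5,6,7} 60  {2,3,4,5,6,7} 180
  if 0:r drops first: 420 orders
  if 1:t drops first: 420 orders
  if 3:s drops first: 140 orders
  if 4:u drops first: 140 orders
heap linearizations: 1120

1120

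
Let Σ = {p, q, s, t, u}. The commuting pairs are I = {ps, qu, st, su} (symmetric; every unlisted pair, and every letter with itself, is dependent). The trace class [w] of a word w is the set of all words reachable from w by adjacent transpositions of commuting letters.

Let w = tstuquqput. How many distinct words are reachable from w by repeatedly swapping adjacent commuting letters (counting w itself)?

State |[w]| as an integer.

drop 0:t onto floor
drop 1:s onto floor
drop 2:t onto {0:t}
drop 3:u onto {2:t}
drop 4:q onto {1:s, 2:t}
drop 5:u onto {3:u}
drop 6:q onto {4:q}
drop 7:p onto {5:u, 6:q}
drop 8:u onto {7:p}
drop 9:t onto {8:u}
ground layer = {0:t, 1:s}
drop-orders for the pieces not yet dropped (sum over which currently-grounded one goes next):
  1 to go: {9} 1
  2 to go: {8,9} 1
  3 to go: {7,8,9} 1
  4 to go: {5,7,8,9} 1  {6,7,8,9} 1
  5 to go: {3,5,7,8,9} 1  {4,6,7,8,9} 1  {5,6,7,8,9} 2
  6 to go: {1,4,6,7,8,9} 1  {3,5,6,7,8,9} 3  {4,5,6,7,8,9} 3
  7 to go: {1,4,5,6,7,8,9} 4  {3,4,5,6,7,8,9} 6
  8 to go: {1,3,4,5,6,7,8,9} 10  {2,3,4,5,6,7,8,9} 6
  if 0:t drops first: 16 orders
  if 1:s drops first: 6 orders
heap linearizations: 22

22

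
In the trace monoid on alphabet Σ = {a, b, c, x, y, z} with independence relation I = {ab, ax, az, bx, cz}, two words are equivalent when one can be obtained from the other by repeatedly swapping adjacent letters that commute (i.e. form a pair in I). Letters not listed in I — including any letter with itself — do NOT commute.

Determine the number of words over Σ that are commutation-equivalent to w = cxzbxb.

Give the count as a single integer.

piece 0:c — minimal
piece 1:x rests on {0:c}
piece 2:z rests on {1:x}
piece 3:b rests on {2:z}
piece 4:x rests on {2:z}
piece 5:b rests on {3:b}
minimal pieces: {0:c}
ways to finish when only these pieces remain (= sum over removing one remaining piece with nothing left below it):
  1 left: {4}→1  {5}→1
  2 left: {3,5}→1  {4,5}→2
  3 left: {3,4,5}→3
  4 left: {2,3,4,5}→3
  placing 0:c first → 3 extensions

3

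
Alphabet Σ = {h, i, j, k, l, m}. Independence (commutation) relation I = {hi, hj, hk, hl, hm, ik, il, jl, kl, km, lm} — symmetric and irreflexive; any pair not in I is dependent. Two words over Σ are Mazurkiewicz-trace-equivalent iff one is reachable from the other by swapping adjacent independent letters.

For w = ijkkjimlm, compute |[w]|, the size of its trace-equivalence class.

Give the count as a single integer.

#0=i has no predecessor
#1=j depends on [0:i]
#2=k depends on [1:j]
#3=k depends on [2:k]
#4=j depends on [3:k]
#5=i depends on [4:j]
#6=m depends on [5:i]
#7=l has no predecessor
#8=m depends on [6:m]
sources: [0:i, 7:l]
N(rest) = Σ N(rest − s) over sources s of rest; N(one piece) = 1:
  size 1 → [7]=1  [8]=1
  size 2 → [6,8]=1  [7,8]=2
  size 3 → [5,6,8]=1  [6,7,8]=3
  size 4 → [4,5,6,8]=1  [5,6,7,8]=4
  size 5 → [3,4,5,6,8]=1  [4,5,6,7,8]=5
  size 6 → [2,3,4,5,6,8]=1  [3,4,5,6,7,8]=6
  size 7 → [1,2,3,4,5,6,8]=1  [2,3,4,5,6,7,8]=7
  first=0(i) contributes 8
  first=7(l) contributes 1
|[w]| = 9

9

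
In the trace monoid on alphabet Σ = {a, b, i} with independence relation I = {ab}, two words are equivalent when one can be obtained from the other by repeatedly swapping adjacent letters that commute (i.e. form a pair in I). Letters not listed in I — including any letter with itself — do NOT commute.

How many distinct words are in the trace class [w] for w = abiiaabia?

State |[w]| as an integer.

6

drop 0:a onto floor
drop 1:b onto floor
drop 2:i onto {0:a, 1:b}
drop 3:i onto {2:i}
drop 4:a onto {3:i}
drop 5:a onto {4:a}
drop 6:b onto {3:i}
drop 7:i onto {5:a, 6:b}
drop 8:a onto {7:i}
ground layer = {0:a, 1:b}
drop-orders for the pieces not yet dropped (sum over which currently-grounded one goes next):
  1 to go: {8} 1
  2 to go: {7,8} 1
  3 to go: {5,7,8} 1  {6,7,8} 1
  4 to go: {4,5,7,8} 1  {5,6,7,8} 2
  5 to go: {4,5,6,7,8} 3
  6 to go: {3,4,5,6,7,8} 3
  7 to go: {2,3,4,5,6,7,8} 3
  if 0:a drops first: 3 orders
  if 1:b drops first: 3 orders
heap linearizations: 6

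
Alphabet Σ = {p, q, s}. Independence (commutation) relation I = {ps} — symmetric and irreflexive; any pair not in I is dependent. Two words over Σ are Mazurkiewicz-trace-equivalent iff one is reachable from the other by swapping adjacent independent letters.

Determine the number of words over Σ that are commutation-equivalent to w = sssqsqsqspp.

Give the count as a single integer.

3

piece 0:s — minimal
piece 1:s rests on {0:s}
piece 2:s rests on {1:s}
piece 3:q rests on {2:s}
piece 4:s rests on {3:q}
piece 5:q rests on {4:s}
piece 6:s rests on {5:q}
piece 7:q rests on {6:s}
piece 8:s rests on {7:q}
piece 9:p rests on {7:q}
piece 10:p rests on {9:p}
minimal pieces: {0:s}
ways to finish when only these pieces remain (= sum over removing one remaining piece with nothing left below it):
  1 left: {8}→1  {10}→1
  2 left: {8,10}→2  {9,10}→1
  3 left: {8,9,10}→3
  4 left: {7,8,9,10}→3
  5 left: {6,7,8,9,10}→3
  6 left: {5,6,7,8,9,10}→3
  7 left: {4,5,6,7,8,9,10}→3
  8 left: {3,4,5,6,7,8,9,10}→3
  9 left: {2,3,4,5,6,7,8,9,10}→3
  placing 0:s first → 3 extensions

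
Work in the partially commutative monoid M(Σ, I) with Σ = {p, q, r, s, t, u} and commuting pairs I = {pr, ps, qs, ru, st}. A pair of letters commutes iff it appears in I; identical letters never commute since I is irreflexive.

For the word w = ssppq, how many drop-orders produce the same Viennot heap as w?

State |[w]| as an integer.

10

piece 0:s — minimal
piece 1:s rests on {0:s}
piece 2:p — minimal
piece 3:p rests on {2:p}
piece 4:q rests on {3:p}
minimal pieces: {0:s, 2:p}
ways to finish when only these pieces remain (= sum over removing one remaining piece with nothing left below it):
  1 left: {1}→1  {4}→1
  2 left: {0,1}→1  {1,4}→2  {3,4}→1
  3 left: {0,1,4}→3  {1,3,4}→3  {2,3,4}→1
  placing 0:s first → 4 extensions
  placing 2:p first → 6 extensions
total linear extensions = 10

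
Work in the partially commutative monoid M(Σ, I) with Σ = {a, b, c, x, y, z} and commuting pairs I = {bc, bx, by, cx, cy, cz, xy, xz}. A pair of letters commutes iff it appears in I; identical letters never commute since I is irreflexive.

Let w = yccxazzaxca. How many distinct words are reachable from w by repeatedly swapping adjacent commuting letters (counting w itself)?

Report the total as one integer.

24

piece 0:y — minimal
piece 1:c — minimal
piece 2:c rests on {1:c}
piece 3:x — minimal
piece 4:a rests on {0:y, 2:c, 3:x}
piece 5:z rests on {4:a}
piece 6:z rests on {5:z}
piece 7:a rests on {6:z}
piece 8:x rests on {7:a}
piece 9:c rests on {7:a}
piece 10:a rests on {8:x, 9:c}
minimal pieces: {0:y, 1:c, 3:x}
ways to finish when only these pieces remain (= sum over removing one remaining piece with nothing left below it):
  1 left: {10}→1
  2 left: {8,10}→1  {9,10}→1
  3 left: {8,9,10}→2
  4 left: {7,8,9,10}→2
  5 left: {6,7,8,9,10}→2
  6 left: {5,6,7,8,9,10}→2
  7 left: {4,5,6,7,8,9,10}→2
  8 left: {0,4,5,6,7,8,9,10}→2  {2,4,5,6,7,8,9,10}→2  {3,4,5,6,7,8,9,10}→2
  9 left: {0,2,4,5,6,7,8,9,10}→4  {0,3,4,5,6,7,8,9,10}→4  {1,2,4,5,6,7,8,9,10}→2  {2,3,4,5,6,7,8,9,10}→4
  placing 0:y first → 6 extensions
  placing 1:c first → 12 extensions
  placing 3:x first → 6 extensions
total linear extensions = 24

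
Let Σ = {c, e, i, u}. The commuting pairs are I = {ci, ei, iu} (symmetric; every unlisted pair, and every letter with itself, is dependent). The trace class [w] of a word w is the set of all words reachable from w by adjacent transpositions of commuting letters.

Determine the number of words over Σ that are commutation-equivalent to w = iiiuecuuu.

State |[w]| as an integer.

84

drop 0:i onto floor
drop 1:i onto {0:i}
drop 2:i onto {1:i}
drop 3:u onto floor
drop 4:e onto {3:u}
drop 5:c onto {4:e}
drop 6:u onto {5:c}
drop 7:u onto {6:u}
drop 8:u onto {7:u}
ground layer = {0:i, 3:u}
drop-orders for the pieces not yet dropped (sum over which currently-grounded one goes next):
  1 to go: {2} 1  {8} 1
  2 to go: {1,2} 1  {2,8} 2  {7,8} 1
  3 to go: {0,1,2} 1  {1,2,8} 3  {2,7,8} 3  {6,7,8} 1
  4 to go: {0,1,2,8} 4  {1,2,7,8} 6  {2,6,7,8} 4  {5,6,7,8} 1
  5 to go: {0,1,2,7,8} 10  {1,2,6,7,8} 10  {2,5,6,7,8} 5  {4,5,6,7,8} 1
  6 to go: {0,1,2,6,7,8} 20  {1,2,5,6,7,8} 15  {2,4,5,6,7,8} 6  {3,4,5,6,7,8} 1
  7 to go: {0,1,2,5,6,7,8} 35  {1,2,4,5,6,7,8} 21  {2,3,4,5,6,7,8} 7
  if 0:i drops first: 28 orders
  if 3:u drops first: 56 orders
heap linearizations: 84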